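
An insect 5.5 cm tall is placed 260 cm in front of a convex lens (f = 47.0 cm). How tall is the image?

1/d_i = 1/f − 1/d_o = 1/(47.00) − 1/(260) = 0.01743, so d_i = 57.37 cm.
m = −d_i/d_o = -0.2207.
|h_i| = |m|·h_o = 0.2207 × 5.5 = 1.21 cm. The image is real, inverted and reduced, on the far side of the lens.

1.21 cm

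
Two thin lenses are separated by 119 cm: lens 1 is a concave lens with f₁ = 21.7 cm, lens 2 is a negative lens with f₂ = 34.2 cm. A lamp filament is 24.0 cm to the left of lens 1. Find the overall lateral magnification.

f₁ = −21.7 cm (diverging).
Lens 1: 1/d_i1 = 1/(-21.7) − 1/(24.0) = -0.08775, so d_i1 = -11.40 cm; m₁ = −d_i1/d_o1 = +0.4750.
d_o2 = 119 − (-11.40) = 130.4 cm.
f₂ = −34.2 cm (diverging).
Lens 2: 1/d_i2 = 1/(-34.2) − 1/(130.4) = -0.03691, so d_i2 = -27.09 cm; m₂ = −d_i2/d_o2 = +0.2078.
m = m₁·m₂ = (+0.4750)(+0.2078) = +0.0987.

m = +0.0987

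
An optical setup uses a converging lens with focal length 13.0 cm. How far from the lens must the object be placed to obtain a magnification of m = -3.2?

17.1 cm

m = −d_i/d_o ⇒ d_i = −m·d_o.
1/f = 1/d_o + 1/d_i = 1/d_o − 1/(m·d_o) = (1 − 1/m)/d_o, so d_o = f(1 − 1/m) = (13.00)(1 − 1/(-3.2)) = 17.1 cm.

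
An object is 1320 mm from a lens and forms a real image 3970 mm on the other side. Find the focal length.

Real image ⇒ d_i = +3970 mm.
1/f = 1/d_o + 1/d_i = 1/(1320) + 1/(3970) = 0.001009, so f = 991 mm.
Since f is positive, the lens is converging.

f = 991 mm (converging)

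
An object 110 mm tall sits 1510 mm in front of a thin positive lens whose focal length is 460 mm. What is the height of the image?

1/d_i = 1/f − 1/d_o = 1/(460.0) − 1/(1510) = 0.001512, so d_i = 661.5 mm.
m = −d_i/d_o = -0.4381.
|h_i| = |m|·h_o = 0.4381 × 110 = 48.2 mm. The image is real, inverted and reduced, on the far side of the lens.

48.2 mm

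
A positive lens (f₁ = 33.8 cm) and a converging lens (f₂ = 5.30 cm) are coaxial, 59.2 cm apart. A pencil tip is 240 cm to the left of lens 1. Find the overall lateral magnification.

Lens 1: 1/d_i1 = 1/(33.8) − 1/(240) = 0.02542, so d_i1 = 39.34 cm; m₁ = −d_i1/d_o1 = -0.1639.
d_o2 = 59.2 − (39.34) = 19.86 cm.
Lens 2: 1/d_i2 = 1/(5.30) − 1/(19.86) = 0.1383, so d_i2 = 7.229 cm; m₂ = −d_i2/d_o2 = -0.3640.
m = m₁·m₂ = (-0.1639)(-0.3640) = +0.0597.

m = +0.0597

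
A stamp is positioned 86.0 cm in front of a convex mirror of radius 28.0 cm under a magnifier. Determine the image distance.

12.0 cm

f = R/2 = 28.0/2 = 14.00 cm; for a convex mirror, f = -14.00 cm.
Mirror equation: 1/q = 1/f − 1/p = 1/(-14.00) − 1/(86.0) = -0.07143 − 0.01163 = -0.08306, so q = -12.0 cm.
The image is virtual, upright and reduced, behind the mirror.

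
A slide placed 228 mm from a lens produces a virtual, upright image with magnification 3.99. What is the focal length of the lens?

f = 304 mm (converging)

m = −d_i/d_o ⇒ d_i = −m·d_o = −(+3.99)·(228) = -909.7 mm.
1/f = 1/d_o + 1/d_i = 1/(228) + 1/(-909.7) = 0.003287, so f = 304 mm.
Since f is positive, the lens is converging.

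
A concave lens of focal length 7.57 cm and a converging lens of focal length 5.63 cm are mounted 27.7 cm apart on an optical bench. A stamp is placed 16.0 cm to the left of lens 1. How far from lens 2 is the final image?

Lens 1 is diverging, so f₁ = −7.57 cm.
Lens 1: 1/d_i1 = 1/f₁ − 1/d_o1 = 1/(-7.57) − 1/(16.0) = -0.1946, so d_i1 = -5.139 cm.
The intermediate image is 5.139 cm to the left of lens 1 (virtual), which is 27.7 − (-5.139) = 32.84 cm to the left of lens 2, so d_o2 = +32.84 cm.
Lens 2: 1/d_i2 = 1/f₂ − 1/d_o2 = 1/(5.63) − 1/(32.84) = 0.1472, so d_i2 = 6.79 cm.
The final image is real, 6.79 cm to the right of lens 2 (overall magnification ≈ -0.066).

6.79 cm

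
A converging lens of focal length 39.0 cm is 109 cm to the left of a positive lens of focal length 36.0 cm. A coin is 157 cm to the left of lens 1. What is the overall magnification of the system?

m = +0.564

Lens 1: 1/d_i1 = 1/(39.0) − 1/(157) = 0.01927, so d_i1 = 51.89 cm; m₁ = −d_i1/d_o1 = -0.3305.
d_o2 = 109 − (51.89) = 57.11 cm.
Lens 2: 1/d_i2 = 1/(36.0) − 1/(57.11) = 0.01027, so d_i2 = 97.39 cm; m₂ = −d_i2/d_o2 = -1.705.
m = m₁·m₂ = (-0.3305)(-1.705) = +0.564.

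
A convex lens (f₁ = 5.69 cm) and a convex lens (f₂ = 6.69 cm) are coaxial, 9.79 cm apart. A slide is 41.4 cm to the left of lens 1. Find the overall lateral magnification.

m = -0.305

Lens 1: 1/d_i1 = 1/(5.69) − 1/(41.4) = 0.1516, so d_i1 = 6.597 cm; m₁ = −d_i1/d_o1 = -0.1593.
d_o2 = 9.79 − (6.597) = 3.193 cm.
Lens 2: 1/d_i2 = 1/(6.69) − 1/(3.193) = -0.1637, so d_i2 = -6.108 cm; m₂ = −d_i2/d_o2 = +1.913.
m = m₁·m₂ = (-0.1593)(+1.913) = -0.305.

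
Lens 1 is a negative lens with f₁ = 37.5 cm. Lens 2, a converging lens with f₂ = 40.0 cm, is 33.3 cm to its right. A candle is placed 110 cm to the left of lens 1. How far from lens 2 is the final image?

115 cm

Lens 1 is diverging, so f₁ = −37.5 cm.
Lens 1: 1/d_i1 = 1/f₁ − 1/d_o1 = 1/(-37.5) − 1/(110) = -0.03576, so d_i1 = -27.97 cm.
The intermediate image is 27.97 cm to the left of lens 1 (virtual), which is 33.3 − (-27.97) = 61.27 cm to the left of lens 2, so d_o2 = +61.27 cm.
Lens 2: 1/d_i2 = 1/f₂ − 1/d_o2 = 1/(40.0) − 1/(61.27) = 0.008679, so d_i2 = 115 cm.
The final image is real, 115 cm to the right of lens 2 (overall magnification ≈ -0.48).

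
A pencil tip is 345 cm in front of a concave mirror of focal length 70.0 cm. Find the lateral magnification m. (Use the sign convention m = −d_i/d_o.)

1/d_i = 1/f − 1/d_o = 1/(70.00) − 1/(345) = 0.01139, so d_i = 87.82 cm.
m = −d_i/d_o = −(87.82)/(345) = -0.255.
The image is real, inverted and reduced, in front of the mirror.

m = -0.255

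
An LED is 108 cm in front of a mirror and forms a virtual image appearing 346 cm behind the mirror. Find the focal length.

Virtual image ⇒ d_i = −346 cm.
1/f = 1/d_o + 1/d_i = 1/(108) + 1/(-346) = 0.006369, so f = 157 cm.
Since f is positive, the mirror is concave.

f = 157 cm (concave)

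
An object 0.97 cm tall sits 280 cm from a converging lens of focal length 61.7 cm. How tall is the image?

1/d_i = 1/f − 1/d_o = 1/(61.70) − 1/(280) = 0.01264, so d_i = 79.14 cm.
m = −d_i/d_o = -0.2826.
|h_i| = |m|·h_o = 0.2826 × 0.97 = 0.274 cm. The image is real, inverted and reduced, on the far side of the lens.

0.274 cm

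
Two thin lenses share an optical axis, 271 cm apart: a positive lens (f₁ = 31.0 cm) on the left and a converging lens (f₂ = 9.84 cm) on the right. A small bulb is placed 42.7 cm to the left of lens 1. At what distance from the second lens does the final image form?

10.5 cm

Lens 1: 1/d_i1 = 1/f₁ − 1/d_o1 = 1/(31.0) − 1/(42.7) = 0.008839, so d_i1 = 113.1 cm.
The intermediate image is 113.1 cm to the right of lens 1, which is 271 − (113.1) = 157.9 cm to the left of lens 2, so d_o2 = +157.9 cm.
Lens 2: 1/d_i2 = 1/f₂ − 1/d_o2 = 1/(9.84) − 1/(157.9) = 0.09529, so d_i2 = 10.5 cm.
The final image is real, 10.5 cm to the right of lens 2 (overall magnification ≈ 0.18).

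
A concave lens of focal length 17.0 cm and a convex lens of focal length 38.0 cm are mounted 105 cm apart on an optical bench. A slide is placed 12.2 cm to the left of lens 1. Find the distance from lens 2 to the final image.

57.5 cm

Lens 1 is diverging, so f₁ = −17.0 cm.
Lens 1: 1/d_i1 = 1/f₁ − 1/d_o1 = 1/(-17.0) − 1/(12.2) = -0.1408, so d_i1 = -7.103 cm.
The intermediate image is 7.103 cm to the left of lens 1 (virtual), which is 105 − (-7.103) = 112.1 cm to the left of lens 2, so d_o2 = +112.1 cm.
Lens 2: 1/d_i2 = 1/f₂ − 1/d_o2 = 1/(38.0) − 1/(112.1) = 0.01740, so d_i2 = 57.5 cm.
The final image is real, 57.5 cm to the right of lens 2 (overall magnification ≈ -0.30).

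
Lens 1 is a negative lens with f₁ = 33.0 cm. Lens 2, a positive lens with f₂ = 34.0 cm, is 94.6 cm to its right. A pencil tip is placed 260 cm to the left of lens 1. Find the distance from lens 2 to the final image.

Lens 1 is diverging, so f₁ = −33.0 cm.
Lens 1: 1/d_i1 = 1/f₁ − 1/d_o1 = 1/(-33.0) − 1/(260) = -0.03415, so d_i1 = -29.28 cm.
The intermediate image is 29.28 cm to the left of lens 1 (virtual), which is 94.6 − (-29.28) = 123.9 cm to the left of lens 2, so d_o2 = +123.9 cm.
Lens 2: 1/d_i2 = 1/f₂ − 1/d_o2 = 1/(34.0) − 1/(123.9) = 0.02134, so d_i2 = 46.9 cm.
The final image is real, 46.9 cm to the right of lens 2 (overall magnification ≈ -0.043).

46.9 cm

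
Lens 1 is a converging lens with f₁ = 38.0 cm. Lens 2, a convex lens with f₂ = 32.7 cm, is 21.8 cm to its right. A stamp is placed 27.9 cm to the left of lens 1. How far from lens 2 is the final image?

44.1 cm

Lens 1: 1/d_i1 = 1/f₁ − 1/d_o1 = 1/(38.0) − 1/(27.9) = -0.009527, so d_i1 = -105.0 cm.
The intermediate image is 105.0 cm to the left of lens 1 (virtual), which is 21.8 − (-105.0) = 126.8 cm to the left of lens 2, so d_o2 = +126.8 cm.
Lens 2: 1/d_i2 = 1/f₂ − 1/d_o2 = 1/(32.7) − 1/(126.8) = 0.02269, so d_i2 = 44.1 cm.
The final image is real, 44.1 cm to the right of lens 2 (overall magnification ≈ -1.3).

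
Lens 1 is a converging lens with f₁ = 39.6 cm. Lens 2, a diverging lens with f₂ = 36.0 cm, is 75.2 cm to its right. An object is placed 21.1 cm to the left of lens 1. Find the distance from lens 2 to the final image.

27.7 cm

Lens 1: 1/d_i1 = 1/f₁ − 1/d_o1 = 1/(39.6) − 1/(21.1) = -0.02214, so d_i1 = -45.17 cm.
The intermediate image is 45.17 cm to the left of lens 1 (virtual), which is 75.2 − (-45.17) = 120.4 cm to the left of lens 2, so d_o2 = +120.4 cm.
Lens 2 is diverging, so f₂ = −36.0 cm.
Lens 2: 1/d_i2 = 1/f₂ − 1/d_o2 = 1/(-36.0) − 1/(120.4) = -0.03608, so d_i2 = -27.7 cm.
The final image is virtual, 27.7 cm to the left of lens 2 (overall magnification ≈ 0.49).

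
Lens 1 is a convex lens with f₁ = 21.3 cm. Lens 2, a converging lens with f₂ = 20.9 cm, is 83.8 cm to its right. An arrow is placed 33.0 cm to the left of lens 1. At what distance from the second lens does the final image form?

Lens 1: 1/d_i1 = 1/f₁ − 1/d_o1 = 1/(21.3) − 1/(33.0) = 0.01665, so d_i1 = 60.08 cm.
The intermediate image is 60.08 cm to the right of lens 1, which is 83.8 − (60.08) = 23.72 cm to the left of lens 2, so d_o2 = +23.72 cm.
Lens 2: 1/d_i2 = 1/f₂ − 1/d_o2 = 1/(20.9) − 1/(23.72) = 0.005688, so d_i2 = 176 cm.
The final image is real, 176 cm to the right of lens 2 (overall magnification ≈ 13).

176 cm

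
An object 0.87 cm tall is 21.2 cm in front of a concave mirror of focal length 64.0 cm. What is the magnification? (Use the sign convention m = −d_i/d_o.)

1/d_i = 1/f − 1/d_o = 1/(64.00) − 1/(21.2) = -0.03154, so d_i = -31.70 cm.
m = −d_i/d_o = −(-31.70)/(21.2) = +1.50.
The image is virtual, upright and enlarged, behind the mirror.

m = +1.50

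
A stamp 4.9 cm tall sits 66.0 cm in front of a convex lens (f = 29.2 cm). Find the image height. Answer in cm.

1/d_i = 1/f − 1/d_o = 1/(29.20) − 1/(66.0) = 0.01910, so d_i = 52.37 cm.
m = −d_i/d_o = -0.7935.
|h_i| = |m|·h_o = 0.7935 × 4.9 = 3.89 cm. The image is real, inverted and reduced, on the far side of the lens.

3.89 cm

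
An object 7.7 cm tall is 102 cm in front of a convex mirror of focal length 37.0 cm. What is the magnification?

For a convex mirror, f = -37.0 cm.
1/d_i = 1/f − 1/d_o = 1/(-37.00) − 1/(102) = -0.03683, so d_i = -27.15 cm.
m = −d_i/d_o = −(-27.15)/(102) = +0.266.
The image is virtual, upright and reduced, behind the mirror.

m = +0.266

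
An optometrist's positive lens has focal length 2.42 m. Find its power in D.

P = 1/f = 1/(2.42 m) = +0.413 D.

P = +0.413 D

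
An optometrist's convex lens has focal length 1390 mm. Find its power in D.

P = +0.719 D

f = 139 cm = 1.39 m.
P = 1/f = 1/(1.39 m) = +0.719 D.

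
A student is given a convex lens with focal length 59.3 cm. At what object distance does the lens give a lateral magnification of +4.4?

45.8 cm

m = −d_i/d_o ⇒ d_i = −m·d_o.
1/f = 1/d_o + 1/d_i = 1/d_o − 1/(m·d_o) = (1 − 1/m)/d_o, so d_o = f(1 − 1/m) = (59.30)(1 − 1/(+4.4)) = 45.8 cm.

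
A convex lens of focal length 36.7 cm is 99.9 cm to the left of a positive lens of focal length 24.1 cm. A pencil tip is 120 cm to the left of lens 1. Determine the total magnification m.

Lens 1: 1/d_i1 = 1/(36.7) − 1/(120) = 0.01891, so d_i1 = 52.87 cm; m₁ = −d_i1/d_o1 = -0.4406.
d_o2 = 99.9 − (52.87) = 47.03 cm.
Lens 2: 1/d_i2 = 1/(24.1) − 1/(47.03) = 0.02023, so d_i2 = 49.43 cm; m₂ = −d_i2/d_o2 = -1.051.
m = m₁·m₂ = (-0.4406)(-1.051) = +0.463.

m = +0.463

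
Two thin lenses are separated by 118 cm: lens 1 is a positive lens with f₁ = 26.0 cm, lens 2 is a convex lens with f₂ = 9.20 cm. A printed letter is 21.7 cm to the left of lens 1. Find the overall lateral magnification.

Lens 1: 1/d_i1 = 1/(26.0) − 1/(21.7) = -0.007621, so d_i1 = -131.2 cm; m₁ = −d_i1/d_o1 = +6.046.
d_o2 = 118 − (-131.2) = 249.2 cm.
Lens 2: 1/d_i2 = 1/(9.20) − 1/(249.2) = 0.1047, so d_i2 = 9.553 cm; m₂ = −d_i2/d_o2 = -0.03833.
m = m₁·m₂ = (+6.046)(-0.03833) = -0.232.

m = -0.232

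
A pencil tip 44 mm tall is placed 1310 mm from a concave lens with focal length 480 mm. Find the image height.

11.8 mm

For a concave lens, f = -480 mm.
1/d_i = 1/f − 1/d_o = 1/(-480.0) − 1/(1310) = -0.002847, so d_i = -351.3 mm.
m = −d_i/d_o = +0.2682.
|h_i| = |m|·h_o = 0.2682 × 44 = 11.8 mm. The image is virtual, upright and reduced, on the same side as the object.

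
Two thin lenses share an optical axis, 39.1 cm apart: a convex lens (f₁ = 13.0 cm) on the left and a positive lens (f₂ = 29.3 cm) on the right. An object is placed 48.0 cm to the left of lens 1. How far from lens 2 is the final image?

77.6 cm

Lens 1: 1/d_i1 = 1/f₁ − 1/d_o1 = 1/(13.0) − 1/(48.0) = 0.05609, so d_i1 = 17.83 cm.
The intermediate image is 17.83 cm to the right of lens 1, which is 39.1 − (17.83) = 21.27 cm to the left of lens 2, so d_o2 = +21.27 cm.
Lens 2: 1/d_i2 = 1/f₂ − 1/d_o2 = 1/(29.3) − 1/(21.27) = -0.01288, so d_i2 = -77.6 cm.
The final image is virtual, 77.6 cm to the left of lens 2 (overall magnification ≈ -1.4).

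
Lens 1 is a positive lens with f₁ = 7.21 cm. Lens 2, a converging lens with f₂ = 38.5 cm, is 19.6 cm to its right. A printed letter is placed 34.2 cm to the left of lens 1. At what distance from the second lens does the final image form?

Lens 1: 1/d_i1 = 1/f₁ − 1/d_o1 = 1/(7.21) − 1/(34.2) = 0.1095, so d_i1 = 9.136 cm.
The intermediate image is 9.136 cm to the right of lens 1, which is 19.6 − (9.136) = 10.46 cm to the left of lens 2, so d_o2 = +10.46 cm.
Lens 2: 1/d_i2 = 1/f₂ − 1/d_o2 = 1/(38.5) − 1/(10.46) = -0.06963, so d_i2 = -14.4 cm.
The final image is virtual, 14.4 cm to the left of lens 2 (overall magnification ≈ -0.37).

14.4 cm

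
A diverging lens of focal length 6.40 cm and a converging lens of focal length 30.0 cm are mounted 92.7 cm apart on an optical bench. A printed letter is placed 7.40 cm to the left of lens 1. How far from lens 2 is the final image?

43.6 cm

Lens 1 is diverging, so f₁ = −6.40 cm.
Lens 1: 1/d_i1 = 1/f₁ − 1/d_o1 = 1/(-6.40) − 1/(7.40) = -0.2914, so d_i1 = -3.432 cm.
The intermediate image is 3.432 cm to the left of lens 1 (virtual), which is 92.7 − (-3.432) = 96.13 cm to the left of lens 2, so d_o2 = +96.13 cm.
Lens 2: 1/d_i2 = 1/f₂ − 1/d_o2 = 1/(30.0) − 1/(96.13) = 0.02293, so d_i2 = 43.6 cm.
The final image is real, 43.6 cm to the right of lens 2 (overall magnification ≈ -0.21).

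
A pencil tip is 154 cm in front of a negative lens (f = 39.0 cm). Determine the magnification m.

For a negative lens, f = -39.0 cm.
1/d_i = 1/f − 1/d_o = 1/(-39.00) − 1/(154) = -0.03213, so d_i = -31.12 cm.
m = −d_i/d_o = −(-31.12)/(154) = +0.202.
The image is virtual, upright and reduced, on the same side as the object.

m = +0.202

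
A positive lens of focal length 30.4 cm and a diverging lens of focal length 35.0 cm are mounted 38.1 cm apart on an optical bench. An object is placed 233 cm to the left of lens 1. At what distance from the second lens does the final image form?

Lens 1: 1/d_i1 = 1/f₁ − 1/d_o1 = 1/(30.4) − 1/(233) = 0.02860, so d_i1 = 34.96 cm.
The intermediate image is 34.96 cm to the right of lens 1, which is 38.1 − (34.96) = 3.140 cm to the left of lens 2, so d_o2 = +3.140 cm.
Lens 2 is diverging, so f₂ = −35.0 cm.
Lens 2: 1/d_i2 = 1/f₂ − 1/d_o2 = 1/(-35.0) − 1/(3.140) = -0.3470, so d_i2 = -2.88 cm.
The final image is virtual, 2.88 cm to the left of lens 2 (overall magnification ≈ -0.14).

2.88 cm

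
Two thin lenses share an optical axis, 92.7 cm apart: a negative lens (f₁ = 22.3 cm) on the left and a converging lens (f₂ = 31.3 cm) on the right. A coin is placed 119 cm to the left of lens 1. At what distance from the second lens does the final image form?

Lens 1 is diverging, so f₁ = −22.3 cm.
Lens 1: 1/d_i1 = 1/f₁ − 1/d_o1 = 1/(-22.3) − 1/(119) = -0.05325, so d_i1 = -18.78 cm.
The intermediate image is 18.78 cm to the left of lens 1 (virtual), which is 92.7 − (-18.78) = 111.5 cm to the left of lens 2, so d_o2 = +111.5 cm.
Lens 2: 1/d_i2 = 1/f₂ − 1/d_o2 = 1/(31.3) − 1/(111.5) = 0.02298, so d_i2 = 43.5 cm.
The final image is real, 43.5 cm to the right of lens 2 (overall magnification ≈ -0.062).

43.5 cm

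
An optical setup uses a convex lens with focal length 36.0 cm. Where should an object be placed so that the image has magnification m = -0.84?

78.9 cm

m = −d_i/d_o ⇒ d_i = −m·d_o.
1/f = 1/d_o + 1/d_i = 1/d_o − 1/(m·d_o) = (1 − 1/m)/d_o, so d_o = f(1 − 1/m) = (36.00)(1 − 1/(-0.84)) = 78.9 cm.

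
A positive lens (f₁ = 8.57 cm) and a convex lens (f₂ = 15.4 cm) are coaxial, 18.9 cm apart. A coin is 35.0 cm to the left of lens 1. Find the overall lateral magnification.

Lens 1: 1/d_i1 = 1/(8.57) − 1/(35.0) = 0.08811, so d_i1 = 11.35 cm; m₁ = −d_i1/d_o1 = -0.3243.
d_o2 = 18.9 − (11.35) = 7.550 cm.
Lens 2: 1/d_i2 = 1/(15.4) − 1/(7.550) = -0.06752, so d_i2 = -14.81 cm; m₂ = −d_i2/d_o2 = +1.962.
m = m₁·m₂ = (-0.3243)(+1.962) = -0.636.

m = -0.636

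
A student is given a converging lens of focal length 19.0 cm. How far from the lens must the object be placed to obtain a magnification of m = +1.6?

7.12 cm

m = −d_i/d_o ⇒ d_i = −m·d_o.
1/f = 1/d_o + 1/d_i = 1/d_o − 1/(m·d_o) = (1 − 1/m)/d_o, so d_o = f(1 − 1/m) = (19.00)(1 − 1/(+1.6)) = 7.12 cm.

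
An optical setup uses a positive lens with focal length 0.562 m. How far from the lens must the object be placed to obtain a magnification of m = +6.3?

m = −d_i/d_o ⇒ d_i = −m·d_o.
1/f = 1/d_o + 1/d_i = 1/d_o − 1/(m·d_o) = (1 − 1/m)/d_o, so d_o = f(1 − 1/m) = (0.5620)(1 − 1/(+6.3)) = 0.473 m.

0.473 m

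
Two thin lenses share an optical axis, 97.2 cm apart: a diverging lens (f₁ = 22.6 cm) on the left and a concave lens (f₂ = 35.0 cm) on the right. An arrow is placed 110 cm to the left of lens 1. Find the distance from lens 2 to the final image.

26.9 cm

Lens 1 is diverging, so f₁ = −22.6 cm.
Lens 1: 1/d_i1 = 1/f₁ − 1/d_o1 = 1/(-22.6) − 1/(110) = -0.05334, so d_i1 = -18.75 cm.
The intermediate image is 18.75 cm to the left of lens 1 (virtual), which is 97.2 − (-18.75) = 116.0 cm to the left of lens 2, so d_o2 = +116.0 cm.
Lens 2 is diverging, so f₂ = −35.0 cm.
Lens 2: 1/d_i2 = 1/f₂ − 1/d_o2 = 1/(-35.0) − 1/(116.0) = -0.03719, so d_i2 = -26.9 cm.
The final image is virtual, 26.9 cm to the left of lens 2 (overall magnification ≈ 0.040).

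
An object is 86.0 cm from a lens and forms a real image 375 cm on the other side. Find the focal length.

f = 70.0 cm (converging)

Real image ⇒ d_i = +375 cm.
1/f = 1/d_o + 1/d_i = 1/(86.0) + 1/(375) = 0.01429, so f = 70.0 cm.
Since f is positive, the lens is converging.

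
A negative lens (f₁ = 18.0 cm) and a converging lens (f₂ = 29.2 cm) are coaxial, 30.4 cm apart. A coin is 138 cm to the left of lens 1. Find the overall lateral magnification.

f₁ = −18.0 cm (diverging).
Lens 1: 1/d_i1 = 1/(-18.0) − 1/(138) = -0.06280, so d_i1 = -15.92 cm; m₁ = −d_i1/d_o1 = +0.1154.
d_o2 = 30.4 − (-15.92) = 46.32 cm.
Lens 2: 1/d_i2 = 1/(29.2) − 1/(46.32) = 0.01266, so d_i2 = 79.00 cm; m₂ = −d_i2/d_o2 = -1.706.
m = m₁·m₂ = (+0.1154)(-1.706) = -0.197.

m = -0.197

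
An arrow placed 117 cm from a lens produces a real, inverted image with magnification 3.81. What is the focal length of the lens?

m = −d_i/d_o ⇒ d_i = −m·d_o = −(-3.81)·(117) = 445.8 cm.
1/f = 1/d_o + 1/d_i = 1/(117) + 1/(445.8) = 0.01079, so f = 92.7 cm.
Since f is positive, the lens is converging.

f = 92.7 cm (converging)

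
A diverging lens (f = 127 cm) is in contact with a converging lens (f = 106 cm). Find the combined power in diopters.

P₁ = 1/f₁ = 1/(-1.27 m) = -0.7874 D; P₂ = 1/f₂ = 1/(1.06 m) = +0.9434 D.
For thin lenses in contact, P = P₁ + P₂ = (-0.7874) + (+0.9434) = +0.156 D.

P = +0.156 D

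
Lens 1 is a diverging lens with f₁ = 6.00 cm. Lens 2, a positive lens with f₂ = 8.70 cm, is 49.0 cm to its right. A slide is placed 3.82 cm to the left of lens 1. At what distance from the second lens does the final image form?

Lens 1 is diverging, so f₁ = −6.00 cm.
Lens 1: 1/d_i1 = 1/f₁ − 1/d_o1 = 1/(-6.00) − 1/(3.82) = -0.4284, so d_i1 = -2.334 cm.
The intermediate image is 2.334 cm to the left of lens 1 (virtual), which is 49.0 − (-2.334) = 51.33 cm to the left of lens 2, so d_o2 = +51.33 cm.
Lens 2: 1/d_i2 = 1/f₂ − 1/d_o2 = 1/(8.70) − 1/(51.33) = 0.09546, so d_i2 = 10.5 cm.
The final image is real, 10.5 cm to the right of lens 2 (overall magnification ≈ -0.12).

10.5 cm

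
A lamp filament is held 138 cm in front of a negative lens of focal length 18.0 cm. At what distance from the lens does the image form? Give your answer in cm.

15.9 cm

For a negative lens, f = -18.0 cm.
Thin-lens equation: 1/q = 1/f − 1/p = 1/(-18.00) − 1/(138) = -0.05556 − 0.007246 = -0.06280, so q = -15.9 cm.
The image is virtual, upright and reduced, on the same side as the object.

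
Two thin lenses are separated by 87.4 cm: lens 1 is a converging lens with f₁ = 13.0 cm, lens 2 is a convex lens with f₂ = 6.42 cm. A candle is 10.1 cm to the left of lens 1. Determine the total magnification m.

m = -0.228

Lens 1: 1/d_i1 = 1/(13.0) − 1/(10.1) = -0.02209, so d_i1 = -45.28 cm; m₁ = −d_i1/d_o1 = +4.483.
d_o2 = 87.4 − (-45.28) = 132.7 cm.
Lens 2: 1/d_i2 = 1/(6.42) − 1/(132.7) = 0.1482, so d_i2 = 6.746 cm; m₂ = −d_i2/d_o2 = -0.05084.
m = m₁·m₂ = (+4.483)(-0.05084) = -0.228.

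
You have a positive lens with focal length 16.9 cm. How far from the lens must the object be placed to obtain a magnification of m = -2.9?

22.7 cm

m = −d_i/d_o ⇒ d_i = −m·d_o.
1/f = 1/d_o + 1/d_i = 1/d_o − 1/(m·d_o) = (1 − 1/m)/d_o, so d_o = f(1 − 1/m) = (16.90)(1 − 1/(-2.9)) = 22.7 cm.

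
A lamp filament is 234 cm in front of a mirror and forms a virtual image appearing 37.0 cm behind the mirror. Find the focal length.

Virtual image ⇒ d_i = −37.0 cm.
1/f = 1/d_o + 1/d_i = 1/(234) + 1/(-37.0) = -0.02275, so f = -43.9 cm.
Since f is negative, the mirror is convex.

f = -43.9 cm (convex)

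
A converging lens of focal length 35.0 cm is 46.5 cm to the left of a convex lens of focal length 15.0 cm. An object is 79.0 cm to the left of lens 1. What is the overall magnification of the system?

m = -0.381

Lens 1: 1/d_i1 = 1/(35.0) − 1/(79.0) = 0.01591, so d_i1 = 62.84 cm; m₁ = −d_i1/d_o1 = -0.7954.
d_o2 = 46.5 − (62.84) = -16.34 cm (virtual object).
Lens 2: 1/d_i2 = 1/(15.0) − 1/(-16.34) = 0.1279, so d_i2 = 7.821 cm; m₂ = −d_i2/d_o2 = +0.4786.
m = m₁·m₂ = (-0.7954)(+0.4786) = -0.381.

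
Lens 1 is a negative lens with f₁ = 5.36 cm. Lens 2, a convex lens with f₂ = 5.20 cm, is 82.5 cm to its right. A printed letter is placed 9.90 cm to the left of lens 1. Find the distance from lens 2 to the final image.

5.53 cm

Lens 1 is diverging, so f₁ = −5.36 cm.
Lens 1: 1/d_i1 = 1/f₁ − 1/d_o1 = 1/(-5.36) − 1/(9.90) = -0.2876, so d_i1 = -3.477 cm.
The intermediate image is 3.477 cm to the left of lens 1 (virtual), which is 82.5 − (-3.477) = 85.98 cm to the left of lens 2, so d_o2 = +85.98 cm.
Lens 2: 1/d_i2 = 1/f₂ − 1/d_o2 = 1/(5.20) − 1/(85.98) = 0.1807, so d_i2 = 5.53 cm.
The final image is real, 5.53 cm to the right of lens 2 (overall magnification ≈ -0.023).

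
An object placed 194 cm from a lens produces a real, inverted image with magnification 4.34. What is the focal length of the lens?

f = 158 cm (converging)

m = −d_i/d_o ⇒ d_i = −m·d_o = −(-4.34)·(194) = 842.0 cm.
1/f = 1/d_o + 1/d_i = 1/(194) + 1/(842.0) = 0.006342, so f = 158 cm.
Since f is positive, the lens is converging.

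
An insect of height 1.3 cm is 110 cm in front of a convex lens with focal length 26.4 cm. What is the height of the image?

0.411 cm

1/d_i = 1/f − 1/d_o = 1/(26.40) − 1/(110) = 0.02879, so d_i = 34.74 cm.
m = −d_i/d_o = -0.3158.
|h_i| = |m|·h_o = 0.3158 × 1.3 = 0.411 cm. The image is real, inverted and reduced, on the far side of the lens.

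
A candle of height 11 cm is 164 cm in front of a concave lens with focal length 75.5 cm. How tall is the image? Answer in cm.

For a concave lens, f = -75.5 cm.
1/d_i = 1/f − 1/d_o = 1/(-75.50) − 1/(164) = -0.01934, so d_i = -51.70 cm.
m = −d_i/d_o = +0.3152.
|h_i| = |m|·h_o = 0.3152 × 11 = 3.47 cm. The image is virtual, upright and reduced, on the same side as the object.

3.47 cm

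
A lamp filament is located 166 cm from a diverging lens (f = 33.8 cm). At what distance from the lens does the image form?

For a diverging lens, f = -33.8 cm.
Lens equation: 1/v = 1/f − 1/u = 1/(-33.80) − 1/(166) = -0.02959 − 0.006024 = -0.03561, so v = -28.1 cm.
The image is virtual, upright and reduced, on the same side as the object.

28.1 cm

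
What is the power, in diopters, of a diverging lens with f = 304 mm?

P = -3.29 D

For a diverging lens, f = −304 mm.
f = -30.4 cm = -0.304 m.
P = 1/f = 1/(-0.304 m) = -3.29 D.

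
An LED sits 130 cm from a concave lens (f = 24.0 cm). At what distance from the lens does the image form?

20.3 cm

For a concave lens, f = -24.0 cm.
Thin-lens equation: 1/d_i = 1/f − 1/d_o = 1/(-24.00) − 1/(130) = -0.04167 − 0.007692 = -0.04936, so d_i = -20.3 cm.
The image is virtual, upright and reduced, on the same side as the object.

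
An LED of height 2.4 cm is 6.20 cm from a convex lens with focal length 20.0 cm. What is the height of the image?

3.48 cm

1/d_i = 1/f − 1/d_o = 1/(20.00) − 1/(6.20) = -0.1113, so d_i = -8.986 cm.
m = −d_i/d_o = +1.449.
|h_i| = |m|·h_o = 1.449 × 2.4 = 3.48 cm. The image is virtual, upright and enlarged, on the same side as the object.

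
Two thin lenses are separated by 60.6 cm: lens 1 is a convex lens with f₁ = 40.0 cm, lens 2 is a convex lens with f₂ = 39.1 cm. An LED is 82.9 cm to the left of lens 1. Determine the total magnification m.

m = -0.653

Lens 1: 1/d_i1 = 1/(40.0) − 1/(82.9) = 0.01294, so d_i1 = 77.30 cm; m₁ = −d_i1/d_o1 = -0.9324.
d_o2 = 60.6 − (77.30) = -16.70 cm (virtual object).
Lens 2: 1/d_i2 = 1/(39.1) − 1/(-16.70) = 0.08546, so d_i2 = 11.70 cm; m₂ = −d_i2/d_o2 = +0.7007.
m = m₁·m₂ = (-0.9324)(+0.7007) = -0.653.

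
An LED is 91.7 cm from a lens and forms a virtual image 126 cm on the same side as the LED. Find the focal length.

Virtual image ⇒ d_i = −126 cm.
1/f = 1/d_o + 1/d_i = 1/(91.7) + 1/(-126) = 0.002969, so f = 337 cm.
Since f is positive, the lens is converging.

f = 337 cm (converging)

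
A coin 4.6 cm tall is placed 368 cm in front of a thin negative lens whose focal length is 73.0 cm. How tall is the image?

For a negative lens, f = -73.0 cm.
1/d_i = 1/f − 1/d_o = 1/(-73.00) − 1/(368) = -0.01642, so d_i = -60.92 cm.
m = −d_i/d_o = +0.1655.
|h_i| = |m|·h_o = 0.1655 × 4.6 = 0.761 cm. The image is virtual, upright and reduced, on the same side as the object.

0.761 cm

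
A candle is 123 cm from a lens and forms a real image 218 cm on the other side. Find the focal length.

f = 78.6 cm (converging)

Real image ⇒ d_i = +218 cm.
1/f = 1/d_o + 1/d_i = 1/(123) + 1/(218) = 0.01272, so f = 78.6 cm.
Since f is positive, the lens is converging.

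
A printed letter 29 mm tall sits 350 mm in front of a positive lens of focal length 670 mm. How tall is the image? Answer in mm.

60.7 mm

1/d_i = 1/f − 1/d_o = 1/(670.0) − 1/(350) = -0.001365, so d_i = -732.8 mm.
m = −d_i/d_o = +2.094.
|h_i| = |m|·h_o = 2.094 × 29 = 60.7 mm. The image is virtual, upright and enlarged, on the same side as the object.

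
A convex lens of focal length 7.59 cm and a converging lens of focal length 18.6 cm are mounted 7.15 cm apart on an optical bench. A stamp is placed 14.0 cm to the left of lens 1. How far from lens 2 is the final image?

Lens 1: 1/d_i1 = 1/f₁ − 1/d_o1 = 1/(7.59) − 1/(14.0) = 0.06032, so d_i1 = 16.58 cm.
The intermediate image is 16.58 cm to the right of lens 1, which lies 9.430 cm to the right of lens 2 — a virtual object — so d_o2 = −9.430 cm.
Lens 2: 1/d_i2 = 1/f₂ − 1/d_o2 = 1/(18.6) − 1/(-9.430) = 0.1598, so d_i2 = 6.26 cm.
The final image is real, 6.26 cm to the right of lens 2 (overall magnification ≈ -0.79).

6.26 cm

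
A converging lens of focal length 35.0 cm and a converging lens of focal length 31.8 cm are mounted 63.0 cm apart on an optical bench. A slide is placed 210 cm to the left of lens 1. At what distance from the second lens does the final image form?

61.8 cm

Lens 1: 1/d_i1 = 1/f₁ − 1/d_o1 = 1/(35.0) − 1/(210) = 0.02381, so d_i1 = 42.00 cm.
The intermediate image is 42.00 cm to the right of lens 1, which is 63.0 − (42.00) = 21.00 cm to the left of lens 2, so d_o2 = +21.00 cm.
Lens 2: 1/d_i2 = 1/f₂ − 1/d_o2 = 1/(31.8) − 1/(21.00) = -0.01617, so d_i2 = -61.8 cm.
The final image is virtual, 61.8 cm to the left of lens 2 (overall magnification ≈ -0.59).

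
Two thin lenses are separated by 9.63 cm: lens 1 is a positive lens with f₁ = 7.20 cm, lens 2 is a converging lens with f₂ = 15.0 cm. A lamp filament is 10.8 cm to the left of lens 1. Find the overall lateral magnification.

m = -1.11

Lens 1: 1/d_i1 = 1/(7.20) − 1/(10.8) = 0.04630, so d_i1 = 21.60 cm; m₁ = −d_i1/d_o1 = -2.000.
d_o2 = 9.63 − (21.60) = -11.97 cm (virtual object).
Lens 2: 1/d_i2 = 1/(15.0) − 1/(-11.97) = 0.1502, so d_i2 = 6.657 cm; m₂ = −d_i2/d_o2 = +0.5562.
m = m₁·m₂ = (-2.000)(+0.5562) = -1.11.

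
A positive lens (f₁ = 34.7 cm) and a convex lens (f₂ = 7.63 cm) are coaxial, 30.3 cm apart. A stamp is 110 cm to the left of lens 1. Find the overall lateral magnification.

m = -0.125

Lens 1: 1/d_i1 = 1/(34.7) − 1/(110) = 0.01973, so d_i1 = 50.69 cm; m₁ = −d_i1/d_o1 = -0.4608.
d_o2 = 30.3 − (50.69) = -20.39 cm (virtual object).
Lens 2: 1/d_i2 = 1/(7.63) − 1/(-20.39) = 0.1801, so d_i2 = 5.552 cm; m₂ = −d_i2/d_o2 = +0.2723.
m = m₁·m₂ = (-0.4608)(+0.2723) = -0.125.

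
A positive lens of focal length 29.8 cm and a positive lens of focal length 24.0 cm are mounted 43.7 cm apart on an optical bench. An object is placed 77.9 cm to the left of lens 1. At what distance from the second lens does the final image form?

Lens 1: 1/d_i1 = 1/f₁ − 1/d_o1 = 1/(29.8) − 1/(77.9) = 0.02072, so d_i1 = 48.26 cm.
The intermediate image is 48.26 cm to the right of lens 1, which lies 4.560 cm to the right of lens 2 — a virtual object — so d_o2 = −4.560 cm.
Lens 2: 1/d_i2 = 1/f₂ − 1/d_o2 = 1/(24.0) − 1/(-4.560) = 0.2610, so d_i2 = 3.83 cm.
The final image is real, 3.83 cm to the right of lens 2 (overall magnification ≈ -0.52).

3.83 cm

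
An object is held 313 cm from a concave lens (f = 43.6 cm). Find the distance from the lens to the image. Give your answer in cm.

For a concave lens, f = -43.6 cm.
Thin-lens equation: 1/v = 1/f − 1/u = 1/(-43.60) − 1/(313) = -0.02294 − 0.003195 = -0.02613, so v = -38.3 cm.
The image is virtual, upright and reduced, on the same side as the object.

38.3 cm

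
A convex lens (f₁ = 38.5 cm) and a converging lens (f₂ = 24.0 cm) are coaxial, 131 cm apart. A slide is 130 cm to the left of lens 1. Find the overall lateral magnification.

m = +0.193

Lens 1: 1/d_i1 = 1/(38.5) − 1/(130) = 0.01828, so d_i1 = 54.70 cm; m₁ = −d_i1/d_o1 = -0.4208.
d_o2 = 131 − (54.70) = 76.30 cm.
Lens 2: 1/d_i2 = 1/(24.0) − 1/(76.30) = 0.02856, so d_i2 = 35.01 cm; m₂ = −d_i2/d_o2 = -0.4589.
m = m₁·m₂ = (-0.4208)(-0.4589) = +0.193.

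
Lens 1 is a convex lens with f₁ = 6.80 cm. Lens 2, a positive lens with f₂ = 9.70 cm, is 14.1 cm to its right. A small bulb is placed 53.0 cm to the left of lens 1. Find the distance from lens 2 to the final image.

Lens 1: 1/d_i1 = 1/f₁ − 1/d_o1 = 1/(6.80) − 1/(53.0) = 0.1282, so d_i1 = 7.801 cm.
The intermediate image is 7.801 cm to the right of lens 1, which is 14.1 − (7.801) = 6.299 cm to the left of lens 2, so d_o2 = +6.299 cm.
Lens 2: 1/d_i2 = 1/f₂ − 1/d_o2 = 1/(9.70) − 1/(6.299) = -0.05566, so d_i2 = -18.0 cm.
The final image is virtual, 18.0 cm to the left of lens 2 (overall magnification ≈ -0.42).

18.0 cm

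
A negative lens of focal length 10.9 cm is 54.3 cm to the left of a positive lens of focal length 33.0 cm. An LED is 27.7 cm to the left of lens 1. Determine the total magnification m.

f₁ = −10.9 cm (diverging).
Lens 1: 1/d_i1 = 1/(-10.9) − 1/(27.7) = -0.1278, so d_i1 = -7.822 cm; m₁ = −d_i1/d_o1 = +0.2824.
d_o2 = 54.3 − (-7.822) = 62.12 cm.
Lens 2: 1/d_i2 = 1/(33.0) − 1/(62.12) = 0.01421, so d_i2 = 70.40 cm; m₂ = −d_i2/d_o2 = -1.133.
m = m₁·m₂ = (+0.2824)(-1.133) = -0.320.

m = -0.320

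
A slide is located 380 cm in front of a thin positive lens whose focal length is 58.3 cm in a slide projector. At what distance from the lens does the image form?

Thin-lens equation: 1/q = 1/f − 1/p = 1/(58.30) − 1/(380) = 0.01715 − 0.002632 = 0.01452, so q = 68.9 cm.
The image is real, inverted and reduced, on the far side of the lens.

68.9 cm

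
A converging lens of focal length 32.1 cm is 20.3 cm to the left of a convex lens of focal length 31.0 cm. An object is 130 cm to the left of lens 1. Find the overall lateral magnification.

Lens 1: 1/d_i1 = 1/(32.1) − 1/(130) = 0.02346, so d_i1 = 42.63 cm; m₁ = −d_i1/d_o1 = -0.3279.
d_o2 = 20.3 − (42.63) = -22.33 cm (virtual object).
Lens 2: 1/d_i2 = 1/(31.0) − 1/(-22.33) = 0.07704, so d_i2 = 12.98 cm; m₂ = −d_i2/d_o2 = +0.5813.
m = m₁·m₂ = (-0.3279)(+0.5813) = -0.191.

m = -0.191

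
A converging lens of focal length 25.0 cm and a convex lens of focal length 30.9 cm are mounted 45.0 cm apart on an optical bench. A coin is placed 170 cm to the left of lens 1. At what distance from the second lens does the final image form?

Lens 1: 1/d_i1 = 1/f₁ − 1/d_o1 = 1/(25.0) − 1/(170) = 0.03412, so d_i1 = 29.31 cm.
The intermediate image is 29.31 cm to the right of lens 1, which is 45.0 − (29.31) = 15.69 cm to the left of lens 2, so d_o2 = +15.69 cm.
Lens 2: 1/d_i2 = 1/f₂ − 1/d_o2 = 1/(30.9) − 1/(15.69) = -0.03137, so d_i2 = -31.9 cm.
The final image is virtual, 31.9 cm to the left of lens 2 (overall magnification ≈ -0.35).

31.9 cm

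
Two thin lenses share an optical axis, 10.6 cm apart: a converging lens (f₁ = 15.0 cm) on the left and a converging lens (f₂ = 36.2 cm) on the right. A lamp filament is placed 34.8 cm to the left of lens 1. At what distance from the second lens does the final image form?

Lens 1: 1/d_i1 = 1/f₁ − 1/d_o1 = 1/(15.0) − 1/(34.8) = 0.03793, so d_i1 = 26.36 cm.
The intermediate image is 26.36 cm to the right of lens 1, which lies 15.76 cm to the right of lens 2 — a virtual object — so d_o2 = −15.76 cm.
Lens 2: 1/d_i2 = 1/f₂ − 1/d_o2 = 1/(36.2) − 1/(-15.76) = 0.09108, so d_i2 = 11.0 cm.
The final image is real, 11.0 cm to the right of lens 2 (overall magnification ≈ -0.53).

11.0 cm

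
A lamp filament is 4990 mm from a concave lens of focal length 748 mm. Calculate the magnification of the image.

m = +0.130

For a concave lens, f = -748 mm.
1/d_i = 1/f − 1/d_o = 1/(-748.0) − 1/(4990) = -0.001537, so d_i = -650.5 mm.
m = −d_i/d_o = −(-650.5)/(4990) = +0.130.
The image is virtual, upright and reduced, on the same side as the object.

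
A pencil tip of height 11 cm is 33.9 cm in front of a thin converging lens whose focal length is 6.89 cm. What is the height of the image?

1/d_i = 1/f − 1/d_o = 1/(6.890) − 1/(33.9) = 0.1156, so d_i = 8.648 cm.
m = −d_i/d_o = -0.2551.
|h_i| = |m|·h_o = 0.2551 × 11 = 2.81 cm. The image is real, inverted and reduced, on the far side of the lens.

2.81 cm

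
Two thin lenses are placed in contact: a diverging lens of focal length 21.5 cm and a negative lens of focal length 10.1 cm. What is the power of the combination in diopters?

P₁ = 1/f₁ = 1/(-0.215 m) = -4.651 D; P₂ = 1/f₂ = 1/(-0.101 m) = -9.901 D.
For thin lenses in contact, P = P₁ + P₂ = (-4.651) + (-9.901) = -14.6 D.

P = -14.6 D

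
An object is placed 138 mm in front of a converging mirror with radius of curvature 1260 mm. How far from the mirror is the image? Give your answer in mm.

177 mm

f = R/2 = 1260/2 = 630.0 mm.
Mirror equation: 1/v = 1/f − 1/u = 1/(630.0) − 1/(138) = 0.001587 − 0.007246 = -0.005659, so v = -177 mm.
The image is virtual, upright and enlarged, behind the mirror.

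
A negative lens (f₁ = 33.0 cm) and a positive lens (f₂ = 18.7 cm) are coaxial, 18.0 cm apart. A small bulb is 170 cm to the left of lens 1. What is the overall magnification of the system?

f₁ = −33.0 cm (diverging).
Lens 1: 1/d_i1 = 1/(-33.0) − 1/(170) = -0.03619, so d_i1 = -27.64 cm; m₁ = −d_i1/d_o1 = +0.1626.
d_o2 = 18.0 − (-27.64) = 45.64 cm.
Lens 2: 1/d_i2 = 1/(18.7) − 1/(45.64) = 0.03157, so d_i2 = 31.68 cm; m₂ = −d_i2/d_o2 = -0.6941.
m = m₁·m₂ = (+0.1626)(-0.6941) = -0.113.

m = -0.113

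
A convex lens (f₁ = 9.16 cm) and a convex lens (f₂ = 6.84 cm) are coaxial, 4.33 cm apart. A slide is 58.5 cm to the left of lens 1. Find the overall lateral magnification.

Lens 1: 1/d_i1 = 1/(9.16) − 1/(58.5) = 0.09208, so d_i1 = 10.86 cm; m₁ = −d_i1/d_o1 = -0.1856.
d_o2 = 4.33 − (10.86) = -6.530 cm (virtual object).
Lens 2: 1/d_i2 = 1/(6.84) − 1/(-6.530) = 0.2993, so d_i2 = 3.341 cm; m₂ = −d_i2/d_o2 = +0.5116.
m = m₁·m₂ = (-0.1856)(+0.5116) = -0.0950.

m = -0.0950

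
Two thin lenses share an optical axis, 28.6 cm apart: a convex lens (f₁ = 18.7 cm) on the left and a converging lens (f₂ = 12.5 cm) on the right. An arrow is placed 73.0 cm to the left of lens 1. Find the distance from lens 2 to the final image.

4.78 cm

Lens 1: 1/d_i1 = 1/f₁ − 1/d_o1 = 1/(18.7) − 1/(73.0) = 0.03978, so d_i1 = 25.14 cm.
The intermediate image is 25.14 cm to the right of lens 1, which is 28.6 − (25.14) = 3.460 cm to the left of lens 2, so d_o2 = +3.460 cm.
Lens 2: 1/d_i2 = 1/f₂ − 1/d_o2 = 1/(12.5) − 1/(3.460) = -0.2090, so d_i2 = -4.78 cm.
The final image is virtual, 4.78 cm to the left of lens 2 (overall magnification ≈ -0.48).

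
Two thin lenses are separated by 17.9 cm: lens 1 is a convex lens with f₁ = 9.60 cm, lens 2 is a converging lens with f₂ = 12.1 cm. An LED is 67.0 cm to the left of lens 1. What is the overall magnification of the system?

Lens 1: 1/d_i1 = 1/(9.60) − 1/(67.0) = 0.08924, so d_i1 = 11.21 cm; m₁ = −d_i1/d_o1 = -0.1673.
d_o2 = 17.9 − (11.21) = 6.690 cm.
Lens 2: 1/d_i2 = 1/(12.1) − 1/(6.690) = -0.06683, so d_i2 = -14.96 cm; m₂ = −d_i2/d_o2 = +2.237.
m = m₁·m₂ = (-0.1673)(+2.237) = -0.374.

m = -0.374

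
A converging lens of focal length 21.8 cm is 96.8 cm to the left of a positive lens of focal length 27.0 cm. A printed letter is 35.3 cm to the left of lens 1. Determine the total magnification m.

m = +3.41

Lens 1: 1/d_i1 = 1/(21.8) − 1/(35.3) = 0.01754, so d_i1 = 57.00 cm; m₁ = −d_i1/d_o1 = -1.615.
d_o2 = 96.8 − (57.00) = 39.80 cm.
Lens 2: 1/d_i2 = 1/(27.0) − 1/(39.80) = 0.01191, so d_i2 = 83.95 cm; m₂ = −d_i2/d_o2 = -2.109.
m = m₁·m₂ = (-1.615)(-2.109) = +3.41.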